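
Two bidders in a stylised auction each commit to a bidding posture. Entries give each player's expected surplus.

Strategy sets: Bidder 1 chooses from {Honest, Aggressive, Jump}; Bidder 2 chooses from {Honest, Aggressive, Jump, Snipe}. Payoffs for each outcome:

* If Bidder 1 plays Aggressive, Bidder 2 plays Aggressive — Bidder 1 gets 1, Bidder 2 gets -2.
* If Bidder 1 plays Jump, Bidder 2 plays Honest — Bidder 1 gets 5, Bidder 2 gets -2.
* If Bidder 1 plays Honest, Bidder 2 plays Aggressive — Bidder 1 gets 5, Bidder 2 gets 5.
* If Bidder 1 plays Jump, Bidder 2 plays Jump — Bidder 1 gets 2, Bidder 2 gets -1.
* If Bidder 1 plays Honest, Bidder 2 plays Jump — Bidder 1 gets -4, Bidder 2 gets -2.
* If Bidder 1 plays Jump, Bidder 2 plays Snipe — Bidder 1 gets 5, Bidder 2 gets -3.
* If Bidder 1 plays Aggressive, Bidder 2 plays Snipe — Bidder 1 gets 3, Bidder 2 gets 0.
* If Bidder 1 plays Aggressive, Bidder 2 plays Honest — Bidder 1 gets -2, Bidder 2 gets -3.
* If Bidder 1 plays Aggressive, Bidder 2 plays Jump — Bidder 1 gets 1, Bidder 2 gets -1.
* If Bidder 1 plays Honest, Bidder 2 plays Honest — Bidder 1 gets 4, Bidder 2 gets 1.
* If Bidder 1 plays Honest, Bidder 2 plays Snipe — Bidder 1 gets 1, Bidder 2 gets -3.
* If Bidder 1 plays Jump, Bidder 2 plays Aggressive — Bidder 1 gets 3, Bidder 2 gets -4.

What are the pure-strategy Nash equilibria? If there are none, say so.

The pure Nash equilibria are (Honest, Aggressive) and (Jump, Jump).

Bidder 1 against Honest: payoffs 4, -2, 5 → best response Jump.
Bidder 1 against Aggressive: payoffs 5, 1, 3 → best response Honest.
Bidder 1 against Jump: payoffs -4, 1, 2 → best response Jump.
Bidder 1 against Snipe: payoffs 1, 3, 5 → best response Jump.
Bidder 2 against Honest: payoffs 1, 5, -2, -3 → best response Aggressive.
Bidder 2 against Aggressive: payoffs -3, -2, -1, 0 → best response Snipe.
Bidder 2 against Jump: payoffs -2, -4, -1, -3 → best response Jump.
Mutual best responses: (Honest, Aggressive); (Jump, Jump).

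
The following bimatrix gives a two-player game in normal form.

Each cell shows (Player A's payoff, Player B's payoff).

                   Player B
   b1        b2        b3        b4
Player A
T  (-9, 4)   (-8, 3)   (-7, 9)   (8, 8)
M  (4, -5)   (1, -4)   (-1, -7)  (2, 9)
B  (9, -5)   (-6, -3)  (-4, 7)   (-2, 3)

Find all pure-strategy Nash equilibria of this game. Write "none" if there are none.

This game has no pure Nash equilibrium.

(T, b1): Player A can switch to M (-9 → 4). Not NE.
(T, b2): Player A can switch to M (-8 → 1). Not NE.
(T, b3): Player A can switch to M (-7 → -1). Not NE.
(T, b4): Player B can switch to b3 (8 → 9). Not NE.
(M, b1): Player A can switch to B (4 → 9). Not NE.
(M, b2): Player B can switch to b4 (-4 → 9). Not NE.
(M, b3): Player B can switch to b1 (-7 → -5). Not NE.
(M, b4): Player A can switch to T (2 → 8). Not NE.
(The remaining 4 profiles each have a profitable deviation by the same check.)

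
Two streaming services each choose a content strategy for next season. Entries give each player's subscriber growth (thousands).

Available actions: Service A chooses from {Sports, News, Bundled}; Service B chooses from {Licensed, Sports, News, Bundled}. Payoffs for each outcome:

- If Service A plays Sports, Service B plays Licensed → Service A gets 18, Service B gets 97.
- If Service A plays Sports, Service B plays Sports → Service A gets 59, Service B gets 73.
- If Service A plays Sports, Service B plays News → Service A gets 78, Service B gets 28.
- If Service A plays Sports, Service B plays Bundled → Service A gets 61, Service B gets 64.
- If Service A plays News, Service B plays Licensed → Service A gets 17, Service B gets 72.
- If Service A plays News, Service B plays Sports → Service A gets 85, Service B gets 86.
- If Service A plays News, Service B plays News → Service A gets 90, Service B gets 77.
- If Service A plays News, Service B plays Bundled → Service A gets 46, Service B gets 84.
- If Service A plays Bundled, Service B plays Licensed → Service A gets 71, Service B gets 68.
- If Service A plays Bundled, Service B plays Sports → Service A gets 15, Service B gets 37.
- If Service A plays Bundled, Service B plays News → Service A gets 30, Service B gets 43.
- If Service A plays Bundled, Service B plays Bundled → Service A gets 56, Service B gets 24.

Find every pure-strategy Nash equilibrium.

The pure Nash equilibria are (News, Sports) and (Bundled, Licensed).

For each player, find the best response to each opponent profile; mutual best responses are the pure NE.
Service A against Licensed: payoffs 18, 17, 71 → best response Bundled.
Service A against Sports: payoffs 59, 85, 15 → best response News.
Service A against News: payoffs 78, 90, 30 → best response News.
Service A against Bundled: payoffs 61, 46, 56 → best response Sports.
Service B against Sports: payoffs 97, 73, 28, 64 → best response Licensed.
Service B against News: payoffs 72, 86, 77, 84 → best response Sports.
Service B against Bundled: payoffs 68, 37, 43, 24 → best response Licensed.
Mutual best responses: (News, Sports); (Bundled, Licensed).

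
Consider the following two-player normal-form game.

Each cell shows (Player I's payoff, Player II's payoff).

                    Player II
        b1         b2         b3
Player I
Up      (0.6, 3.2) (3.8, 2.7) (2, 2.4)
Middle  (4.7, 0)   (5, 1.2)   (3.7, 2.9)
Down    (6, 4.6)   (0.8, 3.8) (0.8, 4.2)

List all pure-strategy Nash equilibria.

(Middle, b3); (Down, b1)

Player I against b1: payoffs 0.6, 4.7, 6 → best response Down.
Player I against b2: payoffs 3.8, 5, 0.8 → best response Middle.
Player I against b3: payoffs 2, 3.7, 0.8 → best response Middle.
Player II against Up: payoffs 3.2, 2.7, 2.4 → best response b1.
Player II against Middle: payoffs 0, 1.2, 2.9 → best response b3.
Player II against Down: payoffs 4.6, 3.8, 4.2 → best response b1.
Mutual best responses: (Middle, b3); (Down, b1).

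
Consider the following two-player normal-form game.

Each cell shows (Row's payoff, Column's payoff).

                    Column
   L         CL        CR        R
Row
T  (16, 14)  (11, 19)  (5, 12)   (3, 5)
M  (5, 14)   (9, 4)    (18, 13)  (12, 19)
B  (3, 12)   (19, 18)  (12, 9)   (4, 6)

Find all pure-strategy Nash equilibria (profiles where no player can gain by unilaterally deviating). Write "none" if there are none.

(M, R) and (B, CL)

Row against L: payoffs 16, 5, 3 → best response T.
Row against CL: payoffs 11, 9, 19 → best response B.
Row against CR: payoffs 5, 18, 12 → best response M.
Row against R: payoffs 3, 12, 4 → best response M.
Column against T: payoffs 14, 19, 12, 5 → best response CL.
Column against M: payoffs 14, 4, 13, 19 → best response R.
Column against B: payoffs 12, 18, 9, 6 → best response CL.
Mutual best responses: (M, R); (B, CL).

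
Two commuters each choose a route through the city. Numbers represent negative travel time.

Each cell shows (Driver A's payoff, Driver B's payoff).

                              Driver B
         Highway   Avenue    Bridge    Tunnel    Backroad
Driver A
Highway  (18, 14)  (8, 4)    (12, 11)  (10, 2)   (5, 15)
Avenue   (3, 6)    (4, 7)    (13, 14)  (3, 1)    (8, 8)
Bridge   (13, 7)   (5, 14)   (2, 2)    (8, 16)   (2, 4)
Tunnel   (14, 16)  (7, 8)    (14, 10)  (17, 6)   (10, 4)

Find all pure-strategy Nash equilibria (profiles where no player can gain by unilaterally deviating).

There is no pure-strategy Nash equilibrium.

For each strategy profile, look for a profitable unilateral deviation.
(Highway, Highway): Driver B can switch to Backroad (14 → 15). Not NE.
(Highway, Avenue): Driver B can switch to Highway (4 → 14). Not NE.
(Highway, Bridge): Driver A can switch to Avenue (12 → 13). Not NE.
(Highway, Tunnel): Driver A can switch to Tunnel (10 → 17). Not NE.
(Highway, Backroad): Driver A can switch to Avenue (5 → 8). Not NE.
(Avenue, Highway): Driver A can switch to Highway (3 → 18). Not NE.
(Avenue, Avenue): Driver A can switch to Highway (4 → 8). Not NE.
(Avenue, Bridge): Driver A can switch to Tunnel (13 → 14). Not NE.
(Avenue, Tunnel): Driver A can switch to Highway (3 → 10). Not NE.
(Avenue, Backroad): Driver A can switch to Tunnel (8 → 10). Not NE.
(The remaining 10 profiles each have a profitable deviation by the same check.)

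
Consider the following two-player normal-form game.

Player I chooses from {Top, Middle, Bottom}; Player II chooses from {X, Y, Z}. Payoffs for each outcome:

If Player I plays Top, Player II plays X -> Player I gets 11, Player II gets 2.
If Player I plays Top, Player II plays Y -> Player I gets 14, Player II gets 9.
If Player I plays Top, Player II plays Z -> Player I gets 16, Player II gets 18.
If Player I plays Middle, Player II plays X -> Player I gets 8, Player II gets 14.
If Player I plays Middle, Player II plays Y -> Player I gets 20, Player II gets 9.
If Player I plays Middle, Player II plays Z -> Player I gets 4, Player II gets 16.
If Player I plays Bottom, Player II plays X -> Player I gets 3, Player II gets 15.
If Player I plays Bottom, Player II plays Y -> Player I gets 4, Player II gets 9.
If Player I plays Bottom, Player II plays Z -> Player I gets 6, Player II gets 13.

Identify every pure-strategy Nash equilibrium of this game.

Pure NE: (Top, Z)

Player I against X: payoffs 11, 8, 3 → best response Top.
Player I against Y: payoffs 14, 20, 4 → best response Middle.
Player I against Z: payoffs 16, 4, 6 → best response Top.
Player II against Top: payoffs 2, 9, 18 → best response Z.
Player II against Middle: payoffs 14, 9, 16 → best response Z.
Player II against Bottom: payoffs 15, 9, 13 → best response X.
Mutual best responses: (Top, Z).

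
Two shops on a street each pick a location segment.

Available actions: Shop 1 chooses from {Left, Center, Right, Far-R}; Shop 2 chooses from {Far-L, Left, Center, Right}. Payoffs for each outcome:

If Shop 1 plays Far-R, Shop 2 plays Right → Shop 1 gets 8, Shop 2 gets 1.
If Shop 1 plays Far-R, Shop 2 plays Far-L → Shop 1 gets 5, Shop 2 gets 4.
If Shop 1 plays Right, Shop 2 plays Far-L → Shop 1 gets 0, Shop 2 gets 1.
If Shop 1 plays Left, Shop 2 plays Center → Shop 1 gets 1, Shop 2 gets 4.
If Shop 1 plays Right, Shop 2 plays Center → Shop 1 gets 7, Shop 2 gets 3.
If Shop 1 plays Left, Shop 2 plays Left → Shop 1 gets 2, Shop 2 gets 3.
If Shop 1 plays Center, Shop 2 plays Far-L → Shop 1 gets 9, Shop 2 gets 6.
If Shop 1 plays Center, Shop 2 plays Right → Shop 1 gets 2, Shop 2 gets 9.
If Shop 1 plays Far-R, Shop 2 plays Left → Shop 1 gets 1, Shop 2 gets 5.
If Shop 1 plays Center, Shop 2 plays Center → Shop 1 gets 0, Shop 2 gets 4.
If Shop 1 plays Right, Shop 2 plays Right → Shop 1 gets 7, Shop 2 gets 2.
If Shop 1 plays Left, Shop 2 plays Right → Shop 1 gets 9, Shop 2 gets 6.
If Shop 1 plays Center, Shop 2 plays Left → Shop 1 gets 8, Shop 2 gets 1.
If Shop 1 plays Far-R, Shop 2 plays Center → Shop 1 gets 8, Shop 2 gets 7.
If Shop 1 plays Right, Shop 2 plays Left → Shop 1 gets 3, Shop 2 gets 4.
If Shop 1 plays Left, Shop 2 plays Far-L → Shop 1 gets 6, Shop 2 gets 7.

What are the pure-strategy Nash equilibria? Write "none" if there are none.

(Left, Far-L): Shop 1 can switch to Center (6 → 9). Not NE.
(Left, Left): Shop 1 can switch to Center (2 → 8). Not NE.
(Left, Center): Shop 1 can switch to Right (1 → 7). Not NE.
(Left, Right): Shop 2 can switch to Far-L (6 → 7). Not NE.
(Center, Far-L): Shop 2 can switch to Right (6 → 9). Not NE.
(Center, Left): Shop 2 can switch to Far-L (1 → 6). Not NE.
(Far-R, Center): Shop 1 gets 8, best alternative 7; Shop 2 gets 7, best alternative 5. No profitable deviation — NE.
(The remaining 9 profiles each have a profitable deviation by the same check.)

Pure NE: (Far-R, Center)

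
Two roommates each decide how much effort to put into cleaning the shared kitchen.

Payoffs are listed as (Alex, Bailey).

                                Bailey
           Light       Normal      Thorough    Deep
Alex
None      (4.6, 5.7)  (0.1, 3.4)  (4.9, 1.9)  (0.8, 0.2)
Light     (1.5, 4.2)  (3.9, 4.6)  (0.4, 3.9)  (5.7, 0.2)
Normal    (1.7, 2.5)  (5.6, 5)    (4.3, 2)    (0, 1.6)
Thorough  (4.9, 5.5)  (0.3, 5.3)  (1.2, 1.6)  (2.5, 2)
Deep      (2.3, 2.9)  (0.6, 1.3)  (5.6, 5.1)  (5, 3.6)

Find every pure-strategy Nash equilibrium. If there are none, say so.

The pure Nash equilibria are (Normal, Normal) and (Thorough, Light) and (Deep, Thorough).

Mark each player's best response to every combination of opponents' strategies; a profile where every player is best-responding is a pure Nash equilibrium.
Alex against Light: payoffs 4.6, 1.5, 1.7, 4.9, 2.3 → best response Thorough.
Alex against Normal: payoffs 0.1, 3.9, 5.6, 0.3, 0.6 → best response Normal.
Alex against Thorough: payoffs 4.9, 0.4, 4.3, 1.2, 5.6 → best response Deep.
Alex against Deep: payoffs 0.8, 5.7, 0, 2.5, 5 → best response Light.
Bailey against None: payoffs 5.7, 3.4, 1.9, 0.2 → best response Light.
Bailey against Light: payoffs 4.2, 4.6, 3.9, 0.2 → best response Normal.
Bailey against Normal: payoffs 2.5, 5, 2, 1.6 → best response Normal.
Bailey against Thorough: payoffs 5.5, 5.3, 1.6, 2 → best response Light.
Bailey against Deep: payoffs 2.9, 1.3, 5.1, 3.6 → best response Thorough.
Mutual best responses: (Normal, Normal); (Thorough, Light); (Deep, Thorough).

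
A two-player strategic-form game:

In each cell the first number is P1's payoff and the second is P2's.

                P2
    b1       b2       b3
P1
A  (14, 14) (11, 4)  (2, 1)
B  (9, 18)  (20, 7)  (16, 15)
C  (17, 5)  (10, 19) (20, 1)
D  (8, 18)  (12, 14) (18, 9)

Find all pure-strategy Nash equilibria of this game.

none

P1 against b1: payoffs 14, 9, 17, 8 → best response C.
P1 against b2: payoffs 11, 20, 10, 12 → best response B.
P1 against b3: payoffs 2, 16, 20, 18 → best response C.
P2 against A: payoffs 14, 4, 1 → best response b1.
P2 against B: payoffs 18, 7, 15 → best response b1.
P2 against C: payoffs 5, 19, 1 → best response b2.
P2 against D: payoffs 18, 14, 9 → best response b1.
No profile is a mutual best response for all players.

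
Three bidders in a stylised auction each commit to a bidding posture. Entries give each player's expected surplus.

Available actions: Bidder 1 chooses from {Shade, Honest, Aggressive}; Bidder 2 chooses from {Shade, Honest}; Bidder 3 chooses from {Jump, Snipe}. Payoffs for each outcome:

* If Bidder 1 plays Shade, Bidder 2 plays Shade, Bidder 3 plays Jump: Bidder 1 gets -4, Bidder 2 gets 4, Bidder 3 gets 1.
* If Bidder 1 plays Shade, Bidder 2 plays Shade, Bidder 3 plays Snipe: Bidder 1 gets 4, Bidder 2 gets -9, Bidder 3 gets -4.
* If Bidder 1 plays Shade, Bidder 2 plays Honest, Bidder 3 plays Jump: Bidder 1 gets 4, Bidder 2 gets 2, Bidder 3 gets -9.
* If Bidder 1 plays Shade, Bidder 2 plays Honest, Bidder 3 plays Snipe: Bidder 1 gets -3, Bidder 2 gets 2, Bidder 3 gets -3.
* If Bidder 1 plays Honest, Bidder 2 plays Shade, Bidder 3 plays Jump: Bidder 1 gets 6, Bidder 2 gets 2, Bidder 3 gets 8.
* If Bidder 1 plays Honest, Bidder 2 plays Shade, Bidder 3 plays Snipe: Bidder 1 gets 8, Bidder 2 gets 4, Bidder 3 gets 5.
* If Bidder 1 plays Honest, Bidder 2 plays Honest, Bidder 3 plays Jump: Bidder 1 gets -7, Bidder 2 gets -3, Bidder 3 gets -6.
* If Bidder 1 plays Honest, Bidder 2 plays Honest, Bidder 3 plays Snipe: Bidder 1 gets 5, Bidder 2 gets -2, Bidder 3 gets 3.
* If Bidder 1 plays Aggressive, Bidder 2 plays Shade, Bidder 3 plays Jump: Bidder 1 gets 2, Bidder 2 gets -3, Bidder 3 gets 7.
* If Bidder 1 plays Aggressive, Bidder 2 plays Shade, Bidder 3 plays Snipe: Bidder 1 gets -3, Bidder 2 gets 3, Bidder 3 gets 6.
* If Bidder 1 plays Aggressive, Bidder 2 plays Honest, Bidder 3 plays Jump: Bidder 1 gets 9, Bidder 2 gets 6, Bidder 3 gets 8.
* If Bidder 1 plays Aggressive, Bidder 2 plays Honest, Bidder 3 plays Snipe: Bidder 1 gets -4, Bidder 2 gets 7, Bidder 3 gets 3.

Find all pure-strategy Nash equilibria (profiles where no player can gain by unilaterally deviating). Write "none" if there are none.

Pure-strategy Nash equilibria: (Honest, Shade, Jump), (Aggressive, Honest, Jump)

For each strategy profile, look for a profitable unilateral deviation.
(Shade, Shade, Jump): Bidder 1 can switch to Honest (-4 → 6). Not NE.
(Shade, Shade, Snipe): Bidder 1 can switch to Honest (4 → 8). Not NE.
(Shade, Honest, Jump): Bidder 1 can switch to Aggressive (4 → 9). Not NE.
(Shade, Honest, Snipe): Bidder 1 can switch to Honest (-3 → 5). Not NE.
(Honest, Shade, Jump): Bidder 1 gets 6, best alternative 2; Bidder 2 gets 2, best alternative -3; Bidder 3 gets 8, best alternative 5. No profitable deviation — NE.
(Honest, Shade, Snipe): Bidder 3 can switch to Jump (5 → 8). Not NE.
(Honest, Honest, Jump): Bidder 1 can switch to Shade (-7 → 4). Not NE.
(Aggressive, Honest, Jump): Bidder 1 gets 9, best alternative 4; Bidder 2 gets 6, best alternative -3; Bidder 3 gets 8, best alternative 3. No profitable deviation — NE.
(The remaining 4 profiles each have a profitable deviation by the same check.)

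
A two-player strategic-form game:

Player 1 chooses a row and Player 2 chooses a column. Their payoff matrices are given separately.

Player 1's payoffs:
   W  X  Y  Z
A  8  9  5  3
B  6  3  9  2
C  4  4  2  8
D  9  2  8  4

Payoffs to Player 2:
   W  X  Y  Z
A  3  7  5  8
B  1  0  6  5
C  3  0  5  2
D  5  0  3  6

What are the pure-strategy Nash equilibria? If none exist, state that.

Player 1 against W: payoffs 8, 6, 4, 9 → best response D.
Player 1 against X: payoffs 9, 3, 4, 2 → best response A.
Player 1 against Y: payoffs 5, 9, 2, 8 → best response B.
Player 1 against Z: payoffs 3, 2, 8, 4 → best response C.
Player 2 against A: payoffs 3, 7, 5, 8 → best response Z.
Player 2 against B: payoffs 1, 0, 6, 5 → best response Y.
Player 2 against C: payoffs 3, 0, 5, 2 → best response Y.
Player 2 against D: payoffs 5, 0, 3, 6 → best response Z.
Mutual best responses: (B, Y).

Pure NE: (B, Y)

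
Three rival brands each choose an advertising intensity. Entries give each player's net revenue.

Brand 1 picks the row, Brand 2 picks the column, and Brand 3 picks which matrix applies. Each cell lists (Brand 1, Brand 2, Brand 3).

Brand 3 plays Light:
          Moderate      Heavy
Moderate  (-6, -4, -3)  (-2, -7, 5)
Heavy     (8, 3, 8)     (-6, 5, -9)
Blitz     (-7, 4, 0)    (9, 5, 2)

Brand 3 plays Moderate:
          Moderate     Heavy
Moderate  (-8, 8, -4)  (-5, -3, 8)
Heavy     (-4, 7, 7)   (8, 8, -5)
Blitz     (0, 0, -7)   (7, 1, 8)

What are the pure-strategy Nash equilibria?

Brand 1 against (Moderate, Light): payoffs -6, 8, -7 → best response Heavy.
Brand 1 against (Moderate, Moderate): payoffs -8, -4, 0 → best response Blitz.
Brand 1 against (Heavy, Light): payoffs -2, -6, 9 → best response Blitz.
Brand 1 against (Heavy, Moderate): payoffs -5, 8, 7 → best response Heavy.
Brand 2 against (Moderate, Light): payoffs -4, -7 → best response Moderate.
Brand 2 against (Moderate, Moderate): payoffs 8, -3 → best response Moderate.
Brand 2 against (Heavy, Light): payoffs 3, 5 → best response Heavy.
Brand 2 against (Heavy, Moderate): payoffs 7, 8 → best response Heavy.
Brand 2 against (Blitz, Light): payoffs 4, 5 → best response Heavy.
Brand 2 against (Blitz, Moderate): payoffs 0, 1 → best response Heavy.
Brand 3 against (Moderate, Moderate): payoffs -3, -4 → best response Light.
Brand 3 against (Moderate, Heavy): payoffs 5, 8 → best response Moderate.
Brand 3 against (Heavy, Moderate): payoffs 8, 7 → best response Light.
Brand 3 against (Heavy, Heavy): payoffs -9, -5 → best response Moderate.
Brand 3 against (Blitz, Moderate): payoffs 0, -7 → best response Light.
Brand 3 against (Blitz, Heavy): payoffs 2, 8 → best response Moderate.
Mutual best responses: (Heavy, Heavy, Moderate).

(Heavy, Heavy, Moderate)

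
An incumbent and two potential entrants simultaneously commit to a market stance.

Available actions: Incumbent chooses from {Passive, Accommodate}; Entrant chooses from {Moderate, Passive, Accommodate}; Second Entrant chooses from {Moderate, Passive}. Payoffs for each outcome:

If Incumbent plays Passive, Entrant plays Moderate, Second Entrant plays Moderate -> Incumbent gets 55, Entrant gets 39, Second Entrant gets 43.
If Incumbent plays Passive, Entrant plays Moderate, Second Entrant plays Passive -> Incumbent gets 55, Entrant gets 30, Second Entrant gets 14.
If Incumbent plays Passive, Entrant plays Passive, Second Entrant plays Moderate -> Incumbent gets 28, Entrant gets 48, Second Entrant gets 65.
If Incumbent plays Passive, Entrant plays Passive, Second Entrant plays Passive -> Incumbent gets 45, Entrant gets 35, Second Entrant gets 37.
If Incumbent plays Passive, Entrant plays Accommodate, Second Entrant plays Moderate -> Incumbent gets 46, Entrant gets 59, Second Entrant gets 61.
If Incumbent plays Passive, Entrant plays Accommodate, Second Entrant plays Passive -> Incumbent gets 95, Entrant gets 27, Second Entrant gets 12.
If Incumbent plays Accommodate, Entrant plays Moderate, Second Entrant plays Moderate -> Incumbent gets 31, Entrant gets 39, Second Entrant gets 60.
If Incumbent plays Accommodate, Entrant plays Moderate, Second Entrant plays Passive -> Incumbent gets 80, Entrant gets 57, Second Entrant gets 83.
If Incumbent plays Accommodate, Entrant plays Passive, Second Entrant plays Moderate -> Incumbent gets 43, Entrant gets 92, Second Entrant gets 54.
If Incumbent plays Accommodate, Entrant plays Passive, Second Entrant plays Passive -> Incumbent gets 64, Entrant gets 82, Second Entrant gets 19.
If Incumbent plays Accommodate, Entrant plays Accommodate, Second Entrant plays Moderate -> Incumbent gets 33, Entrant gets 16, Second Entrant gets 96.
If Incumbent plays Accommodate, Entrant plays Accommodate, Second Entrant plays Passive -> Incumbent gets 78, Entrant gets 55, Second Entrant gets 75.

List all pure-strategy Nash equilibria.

(Passive, Accommodate, Moderate); (Accommodate, Passive, Moderate)

(Passive, Moderate, Moderate): Entrant can switch to Passive (39 → 48). Not NE.
(Passive, Moderate, Passive): Incumbent can switch to Accommodate (55 → 80). Not NE.
(Passive, Passive, Moderate): Incumbent can switch to Accommodate (28 → 43). Not NE.
(Passive, Passive, Passive): Incumbent can switch to Accommodate (45 → 64). Not NE.
(Passive, Accommodate, Moderate): Incumbent gets 46, best alternative 33; Entrant gets 59, best alternative 48; Second Entrant gets 61, best alternative 12. No profitable deviation — NE.
(Passive, Accommodate, Passive): Entrant can switch to Moderate (27 → 30). Not NE.
(Accommodate, Moderate, Moderate): Incumbent can switch to Passive (31 → 55). Not NE.
(Accommodate, Passive, Moderate): Incumbent gets 43, best alternative 28; Entrant gets 92, best alternative 39; Second Entrant gets 54, best alternative 19. No profitable deviation — NE.
(The remaining 4 profiles each have a profitable deviation by the same check.)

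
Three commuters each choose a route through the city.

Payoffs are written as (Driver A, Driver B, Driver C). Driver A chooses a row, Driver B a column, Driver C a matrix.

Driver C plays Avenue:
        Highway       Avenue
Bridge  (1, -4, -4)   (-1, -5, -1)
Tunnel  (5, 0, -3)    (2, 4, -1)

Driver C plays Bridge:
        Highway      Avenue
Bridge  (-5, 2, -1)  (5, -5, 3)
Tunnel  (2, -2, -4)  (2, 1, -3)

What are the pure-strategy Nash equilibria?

(Tunnel, Avenue, Avenue)

(Bridge, Highway, Avenue): Driver A can switch to Tunnel (1 → 5). Not NE.
(Bridge, Highway, Bridge): Driver A can switch to Tunnel (-5 → 2). Not NE.
(Bridge, Avenue, Avenue): Driver A can switch to Tunnel (-1 → 2). Not NE.
(Bridge, Avenue, Bridge): Driver B can switch to Highway (-5 → 2). Not NE.
(Tunnel, Highway, Avenue): Driver B can switch to Avenue (0 → 4). Not NE.
(Tunnel, Highway, Bridge): Driver B can switch to Avenue (-2 → 1). Not NE.
(Tunnel, Avenue, Avenue): Driver A gets 2, best alternative -1; Driver B gets 4, best alternative 0; Driver C gets -1, best alternative -3. No profitable deviation — NE.
(Tunnel, Avenue, Bridge): Driver A can switch to Bridge (2 → 5). Not NE.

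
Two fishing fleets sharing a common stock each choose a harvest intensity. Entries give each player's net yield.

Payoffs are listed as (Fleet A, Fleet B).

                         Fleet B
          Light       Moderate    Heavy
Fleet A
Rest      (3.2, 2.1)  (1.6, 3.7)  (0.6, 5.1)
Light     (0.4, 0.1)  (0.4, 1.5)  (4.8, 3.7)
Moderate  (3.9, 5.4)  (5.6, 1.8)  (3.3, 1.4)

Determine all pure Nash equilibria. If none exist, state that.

(Light, Heavy); (Moderate, Light)

(Rest, Light): Fleet A can switch to Moderate (3.2 → 3.9). Not NE.
(Rest, Moderate): Fleet A can switch to Moderate (1.6 → 5.6). Not NE.
(Rest, Heavy): Fleet A can switch to Light (0.6 → 4.8). Not NE.
(Light, Light): Fleet A can switch to Rest (0.4 → 3.2). Not NE.
(Light, Moderate): Fleet A can switch to Rest (0.4 → 1.6). Not NE.
(Light, Heavy): Fleet A gets 4.8, best alternative 3.3; Fleet B gets 3.7, best alternative 1.5. No profitable deviation — NE.
(Moderate, Light): Fleet A gets 3.9, best alternative 3.2; Fleet B gets 5.4, best alternative 1.8. No profitable deviation — NE.
(Moderate, Moderate): Fleet B can switch to Light (1.8 → 5.4). Not NE.
(Moderate, Heavy): Fleet A can switch to Light (3.3 → 4.8). Not NE.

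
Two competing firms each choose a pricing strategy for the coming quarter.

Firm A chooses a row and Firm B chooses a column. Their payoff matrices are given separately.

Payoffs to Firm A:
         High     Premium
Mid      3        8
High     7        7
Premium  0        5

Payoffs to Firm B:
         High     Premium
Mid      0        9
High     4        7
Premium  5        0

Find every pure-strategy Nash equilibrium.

(Mid, High): Firm A can switch to High (3 → 7). Not NE.
(Mid, Premium): Firm A gets 8, best alternative 7; Firm B gets 9, best alternative 0. No profitable deviation — NE.
(High, High): Firm B can switch to Premium (4 → 7). Not NE.
(High, Premium): Firm A can switch to Mid (7 → 8). Not NE.
(Premium, High): Firm A can switch to Mid (0 → 3). Not NE.
(Premium, Premium): Firm A can switch to Mid (5 → 8). Not NE.

Pure NE: (Mid, Premium)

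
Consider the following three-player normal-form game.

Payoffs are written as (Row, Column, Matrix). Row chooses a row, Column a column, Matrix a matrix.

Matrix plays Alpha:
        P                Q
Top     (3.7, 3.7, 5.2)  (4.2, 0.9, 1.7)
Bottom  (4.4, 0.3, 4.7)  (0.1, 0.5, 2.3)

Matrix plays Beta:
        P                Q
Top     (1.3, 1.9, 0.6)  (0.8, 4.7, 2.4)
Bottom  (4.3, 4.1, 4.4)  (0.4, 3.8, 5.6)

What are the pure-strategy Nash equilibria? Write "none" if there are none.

Row against (P, Alpha): payoffs 3.7, 4.4 → best response Bottom.
Row against (P, Beta): payoffs 1.3, 4.3 → best response Bottom.
Row against (Q, Alpha): payoffs 4.2, 0.1 → best response Top.
Row against (Q, Beta): payoffs 0.8, 0.4 → best response Top.
Column against (Top, Alpha): payoffs 3.7, 0.9 → best response P.
Column against (Top, Beta): payoffs 1.9, 4.7 → best response Q.
Column against (Bottom, Alpha): payoffs 0.3, 0.5 → best response Q.
Column against (Bottom, Beta): payoffs 4.1, 3.8 → best response P.
Matrix against (Top, P): payoffs 5.2, 0.6 → best response Alpha.
Matrix against (Top, Q): payoffs 1.7, 2.4 → best response Beta.
Matrix against (Bottom, P): payoffs 4.7, 4.4 → best response Alpha.
Matrix against (Bottom, Q): payoffs 2.3, 5.6 → best response Beta.
Mutual best responses: (Top, Q, Beta).

The unique pure-strategy Nash equilibrium is (Top, Q, Beta).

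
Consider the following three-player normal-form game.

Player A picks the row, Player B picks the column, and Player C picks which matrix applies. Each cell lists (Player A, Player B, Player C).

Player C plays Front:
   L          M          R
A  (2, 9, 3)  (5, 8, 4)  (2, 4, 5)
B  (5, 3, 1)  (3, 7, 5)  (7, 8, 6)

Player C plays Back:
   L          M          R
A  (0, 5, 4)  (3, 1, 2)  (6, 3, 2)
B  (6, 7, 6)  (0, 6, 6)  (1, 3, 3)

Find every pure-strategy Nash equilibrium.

The pure Nash equilibria are (B, L, Back), (B, R, Front).

Player A against (L, Front): payoffs 2, 5 → best response B.
Player A against (L, Back): payoffs 0, 6 → best response B.
Player A against (M, Front): payoffs 5, 3 → best response A.
Player A against (M, Back): payoffs 3, 0 → best response A.
Player A against (R, Front): payoffs 2, 7 → best response B.
Player A against (R, Back): payoffs 6, 1 → best response A.
Player B against (A, Front): payoffs 9, 8, 4 → best response L.
Player B against (A, Back): payoffs 5, 1, 3 → best response L.
Player B against (B, Front): payoffs 3, 7, 8 → best response R.
Player B against (B, Back): payoffs 7, 6, 3 → best response L.
Player C against (A, L): payoffs 3, 4 → best response Back.
Player C against (A, M): payoffs 4, 2 → best response Front.
Player C against (A, R): payoffs 5, 2 → best response Front.
Player C against (B, L): payoffs 1, 6 → best response Back.
Player C against (B, M): payoffs 5, 6 → best response Back.
Player C against (B, R): payoffs 6, 3 → best response Front.
Mutual best responses: (B, L, Back); (B, R, Front).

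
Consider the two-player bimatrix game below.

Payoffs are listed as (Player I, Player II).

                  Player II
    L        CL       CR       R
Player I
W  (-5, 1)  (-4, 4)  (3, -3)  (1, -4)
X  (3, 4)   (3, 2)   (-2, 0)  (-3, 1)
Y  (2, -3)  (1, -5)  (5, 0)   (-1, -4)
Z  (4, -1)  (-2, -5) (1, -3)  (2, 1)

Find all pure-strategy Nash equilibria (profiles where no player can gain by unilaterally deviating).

Player I against L: payoffs -5, 3, 2, 4 → best response Z.
Player I against CL: payoffs -4, 3, 1, -2 → best response X.
Player I against CR: payoffs 3, -2, 5, 1 → best response Y.
Player I against R: payoffs 1, -3, -1, 2 → best response Z.
Player II against W: payoffs 1, 4, -3, -4 → best response CL.
Player II against X: payoffs 4, 2, 0, 1 → best response L.
Player II against Y: payoffs -3, -5, 0, -4 → best response CR.
Player II against Z: payoffs -1, -5, -3, 1 → best response R.
Mutual best responses: (Y, CR); (Z, R).

(Y, CR); (Z, R)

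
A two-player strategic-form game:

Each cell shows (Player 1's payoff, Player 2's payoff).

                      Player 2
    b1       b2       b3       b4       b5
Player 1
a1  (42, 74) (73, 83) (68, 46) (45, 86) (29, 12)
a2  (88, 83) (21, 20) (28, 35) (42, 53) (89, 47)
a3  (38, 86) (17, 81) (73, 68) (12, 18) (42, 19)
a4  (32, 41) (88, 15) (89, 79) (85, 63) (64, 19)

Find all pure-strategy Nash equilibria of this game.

For each player, find the best response to each opponent profile; mutual best responses are the pure NE.
Player 1 against b1: payoffs 42, 88, 38, 32 → best response a2.
Player 1 against b2: payoffs 73, 21, 17, 88 → best response a4.
Player 1 against b3: payoffs 68, 28, 73, 89 → best response a4.
Player 1 against b4: payoffs 45, 42, 12, 85 → best response a4.
Player 1 against b5: payoffs 29, 89, 42, 64 → best response a2.
Player 2 against a1: payoffs 74, 83, 46, 86, 12 → best response b4.
Player 2 against a2: payoffs 83, 20, 35, 53, 47 → best response b1.
Player 2 against a3: payoffs 86, 81, 68, 18, 19 → best response b1.
Player 2 against a4: payoffs 41, 15, 79, 63, 19 → best response b3.
Mutual best responses: (a2, b1); (a4, b3).

The pure Nash equilibria are (a2, b1), (a4, b3).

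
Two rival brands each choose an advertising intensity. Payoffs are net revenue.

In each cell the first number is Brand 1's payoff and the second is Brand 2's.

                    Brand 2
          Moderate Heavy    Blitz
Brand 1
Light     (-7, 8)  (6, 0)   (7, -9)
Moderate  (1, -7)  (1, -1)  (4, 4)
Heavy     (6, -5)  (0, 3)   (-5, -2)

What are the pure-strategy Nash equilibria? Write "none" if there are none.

Mark each player's best response to every combination of opponents' strategies; a profile where every player is best-responding is a pure Nash equilibrium.
Brand 1 against Moderate: payoffs -7, 1, 6 → best response Heavy.
Brand 1 against Heavy: payoffs 6, 1, 0 → best response Light.
Brand 1 against Blitz: payoffs 7, 4, -5 → best response Light.
Brand 2 against Light: payoffs 8, 0, -9 → best response Moderate.
Brand 2 against Moderate: payoffs -7, -1, 4 → best response Blitz.
Brand 2 against Heavy: payoffs -5, 3, -2 → best response Heavy.
No profile is a mutual best response for all players.

none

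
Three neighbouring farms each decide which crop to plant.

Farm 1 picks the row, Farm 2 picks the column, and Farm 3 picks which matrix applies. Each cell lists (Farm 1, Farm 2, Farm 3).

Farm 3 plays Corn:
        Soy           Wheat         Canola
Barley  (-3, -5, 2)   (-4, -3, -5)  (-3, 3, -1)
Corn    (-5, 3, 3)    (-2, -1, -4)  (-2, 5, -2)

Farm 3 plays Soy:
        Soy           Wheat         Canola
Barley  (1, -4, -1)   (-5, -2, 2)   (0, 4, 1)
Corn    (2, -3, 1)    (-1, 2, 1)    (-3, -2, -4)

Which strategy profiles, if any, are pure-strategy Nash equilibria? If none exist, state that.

Pure-strategy Nash equilibria: (Barley, Canola, Soy); (Corn, Wheat, Soy); (Corn, Canola, Corn)

(Barley, Soy, Corn): Farm 2 can switch to Wheat (-5 → -3). Not NE.
(Barley, Soy, Soy): Farm 1 can switch to Corn (1 → 2). Not NE.
(Barley, Wheat, Corn): Farm 1 can switch to Corn (-4 → -2). Not NE.
(Barley, Wheat, Soy): Farm 1 can switch to Corn (-5 → -1). Not NE.
(Barley, Canola, Corn): Farm 1 can switch to Corn (-3 → -2). Not NE.
(Barley, Canola, Soy): Farm 1 gets 0, best alternative -3; Farm 2 gets 4, best alternative -2; Farm 3 gets 1, best alternative -1. No profitable deviation — NE.
(Corn, Soy, Corn): Farm 1 can switch to Barley (-5 → -3). Not NE.
(Corn, Soy, Soy): Farm 2 can switch to Wheat (-3 → 2). Not NE.
(Corn, Wheat, Corn): Farm 2 can switch to Soy (-1 → 3). Not NE.
(Corn, Wheat, Soy): Farm 1 gets -1, best alternative -5; Farm 2 gets 2, best alternative -2; Farm 3 gets 1, best alternative -4. No profitable deviation — NE.
(Corn, Canola, Corn): Farm 1 gets -2, best alternative -3; Farm 2 gets 5, best alternative 3; Farm 3 gets -2, best alternative -4. No profitable deviation — NE.
(Corn, Canola, Soy): Farm 1 can switch to Barley (-3 → 0). Not NE.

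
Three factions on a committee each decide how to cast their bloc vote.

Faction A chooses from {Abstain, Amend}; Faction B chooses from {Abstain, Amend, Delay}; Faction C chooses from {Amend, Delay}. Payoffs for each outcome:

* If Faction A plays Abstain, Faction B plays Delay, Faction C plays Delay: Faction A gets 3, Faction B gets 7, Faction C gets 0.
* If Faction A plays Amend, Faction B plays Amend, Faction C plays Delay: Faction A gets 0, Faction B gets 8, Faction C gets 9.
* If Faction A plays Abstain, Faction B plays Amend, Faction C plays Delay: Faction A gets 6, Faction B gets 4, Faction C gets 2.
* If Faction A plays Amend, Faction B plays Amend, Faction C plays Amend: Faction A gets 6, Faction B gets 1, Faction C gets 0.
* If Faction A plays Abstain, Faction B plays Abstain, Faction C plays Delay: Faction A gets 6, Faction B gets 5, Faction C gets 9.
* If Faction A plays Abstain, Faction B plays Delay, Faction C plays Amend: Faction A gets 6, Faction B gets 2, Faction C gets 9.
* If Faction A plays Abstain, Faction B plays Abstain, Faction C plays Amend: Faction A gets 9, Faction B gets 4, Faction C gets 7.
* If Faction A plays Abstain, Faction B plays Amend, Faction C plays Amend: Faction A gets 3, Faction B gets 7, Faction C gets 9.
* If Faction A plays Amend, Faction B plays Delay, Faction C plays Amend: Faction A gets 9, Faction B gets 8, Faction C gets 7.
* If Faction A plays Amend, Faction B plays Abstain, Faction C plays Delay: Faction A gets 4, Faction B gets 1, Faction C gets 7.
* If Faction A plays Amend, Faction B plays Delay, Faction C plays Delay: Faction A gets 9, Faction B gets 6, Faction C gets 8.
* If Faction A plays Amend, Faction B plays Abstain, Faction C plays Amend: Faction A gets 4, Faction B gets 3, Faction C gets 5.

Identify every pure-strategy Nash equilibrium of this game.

Check each profile: it is a Nash equilibrium iff no player can strictly gain by switching unilaterally.
(Abstain, Abstain, Amend): Faction B can switch to Amend (4 → 7). Not NE.
(Abstain, Abstain, Delay): Faction B can switch to Delay (5 → 7). Not NE.
(Abstain, Amend, Amend): Faction A can switch to Amend (3 → 6). Not NE.
(Abstain, Amend, Delay): Faction B can switch to Abstain (4 → 5). Not NE.
(Abstain, Delay, Amend): Faction A can switch to Amend (6 → 9). Not NE.
(Abstain, Delay, Delay): Faction A can switch to Amend (3 → 9). Not NE.
(Amend, Abstain, Amend): Faction A can switch to Abstain (4 → 9). Not NE.
(Amend, Abstain, Delay): Faction A can switch to Abstain (4 → 6). Not NE.
(Amend, Amend, Amend): Faction B can switch to Abstain (1 → 3). Not NE.
(Amend, Amend, Delay): Faction A can switch to Abstain (0 → 6). Not NE.
(The remaining 2 profiles each have a profitable deviation by the same check.)

none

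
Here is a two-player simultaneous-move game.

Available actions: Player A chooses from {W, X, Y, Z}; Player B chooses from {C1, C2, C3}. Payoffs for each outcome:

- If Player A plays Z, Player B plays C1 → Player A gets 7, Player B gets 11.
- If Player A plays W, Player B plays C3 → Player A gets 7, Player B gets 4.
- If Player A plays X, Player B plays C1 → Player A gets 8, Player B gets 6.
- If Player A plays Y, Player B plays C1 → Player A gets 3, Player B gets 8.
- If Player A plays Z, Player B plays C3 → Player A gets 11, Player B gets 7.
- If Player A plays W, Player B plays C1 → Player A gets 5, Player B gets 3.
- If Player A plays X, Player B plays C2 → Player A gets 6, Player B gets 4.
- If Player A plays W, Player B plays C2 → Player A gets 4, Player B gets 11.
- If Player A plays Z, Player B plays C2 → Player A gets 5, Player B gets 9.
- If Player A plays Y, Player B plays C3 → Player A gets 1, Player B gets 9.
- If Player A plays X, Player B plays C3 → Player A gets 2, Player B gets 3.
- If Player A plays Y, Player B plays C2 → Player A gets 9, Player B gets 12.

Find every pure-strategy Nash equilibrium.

(W, C1): Player A can switch to X (5 → 8). Not NE.
(W, C2): Player A can switch to X (4 → 6). Not NE.
(W, C3): Player A can switch to Z (7 → 11). Not NE.
(X, C1): Player A gets 8, best alternative 7; Player B gets 6, best alternative 4. No profitable deviation — NE.
(X, C2): Player A can switch to Y (6 → 9). Not NE.
(X, C3): Player A can switch to W (2 → 7). Not NE.
(Y, C1): Player A can switch to W (3 → 5). Not NE.
(Y, C2): Player A gets 9, best alternative 6; Player B gets 12, best alternative 9. No profitable deviation — NE.
(Y, C3): Player A can switch to W (1 → 7). Not NE.
(Z, C1): Player A can switch to X (7 → 8). Not NE.
(The remaining 2 profiles each have a profitable deviation by the same check.)

(X, C1); (Y, C2)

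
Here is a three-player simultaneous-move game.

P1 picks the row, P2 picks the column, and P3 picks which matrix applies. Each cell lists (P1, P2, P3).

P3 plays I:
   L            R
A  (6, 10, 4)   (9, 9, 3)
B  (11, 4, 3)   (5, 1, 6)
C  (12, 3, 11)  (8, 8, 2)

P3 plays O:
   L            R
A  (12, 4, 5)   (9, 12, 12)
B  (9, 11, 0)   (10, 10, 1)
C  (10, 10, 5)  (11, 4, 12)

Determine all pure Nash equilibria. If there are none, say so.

none

(A, L, I): P1 can switch to B (6 → 11). Not NE.
(A, L, O): P2 can switch to R (4 → 12). Not NE.
(A, R, I): P2 can switch to L (9 → 10). Not NE.
(A, R, O): P1 can switch to B (9 → 10). Not NE.
(B, L, I): P1 can switch to C (11 → 12). Not NE.
(B, L, O): P1 can switch to A (9 → 12). Not NE.
(B, R, I): P1 can switch to A (5 → 9). Not NE.
(B, R, O): P1 can switch to C (10 → 11). Not NE.
(C, L, I): P2 can switch to R (3 → 8). Not NE.
(C, L, O): P1 can switch to A (10 → 12). Not NE.
(C, R, I): P1 can switch to A (8 → 9). Not NE.
(C, R, O): P2 can switch to L (4 → 10). Not NE.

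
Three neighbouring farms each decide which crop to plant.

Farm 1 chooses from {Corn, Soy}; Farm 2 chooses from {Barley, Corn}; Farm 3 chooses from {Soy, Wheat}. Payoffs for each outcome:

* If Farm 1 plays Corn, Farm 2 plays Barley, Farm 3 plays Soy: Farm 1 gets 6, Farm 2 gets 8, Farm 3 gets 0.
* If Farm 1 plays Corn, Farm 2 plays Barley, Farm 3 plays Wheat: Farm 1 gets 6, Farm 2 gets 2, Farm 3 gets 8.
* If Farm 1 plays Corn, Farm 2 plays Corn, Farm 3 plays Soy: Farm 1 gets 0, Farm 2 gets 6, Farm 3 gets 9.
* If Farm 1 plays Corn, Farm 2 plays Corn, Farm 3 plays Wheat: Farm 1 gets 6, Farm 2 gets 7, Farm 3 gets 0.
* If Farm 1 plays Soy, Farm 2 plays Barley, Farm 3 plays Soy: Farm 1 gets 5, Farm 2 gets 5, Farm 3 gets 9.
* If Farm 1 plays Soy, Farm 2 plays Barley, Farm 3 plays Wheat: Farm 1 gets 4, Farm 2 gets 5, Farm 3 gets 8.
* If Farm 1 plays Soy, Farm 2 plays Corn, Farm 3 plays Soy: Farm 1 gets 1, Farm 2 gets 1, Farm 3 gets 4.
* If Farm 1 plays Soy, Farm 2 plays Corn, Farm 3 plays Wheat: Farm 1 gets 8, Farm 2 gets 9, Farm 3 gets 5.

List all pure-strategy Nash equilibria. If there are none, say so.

Pure NE: (Soy, Corn, Wheat)

(Corn, Barley, Soy): Farm 3 can switch to Wheat (0 → 8). Not NE.
(Corn, Barley, Wheat): Farm 2 can switch to Corn (2 → 7). Not NE.
(Corn, Corn, Soy): Farm 1 can switch to Soy (0 → 1). Not NE.
(Corn, Corn, Wheat): Farm 1 can switch to Soy (6 → 8). Not NE.
(Soy, Barley, Soy): Farm 1 can switch to Corn (5 → 6). Not NE.
(Soy, Barley, Wheat): Farm 1 can switch to Corn (4 → 6). Not NE.
(Soy, Corn, Soy): Farm 2 can switch to Barley (1 → 5). Not NE.
(Soy, Corn, Wheat): Farm 1 gets 8, best alternative 6; Farm 2 gets 9, best alternative 5; Farm 3 gets 5, best alternative 4. No profitable deviation — NE.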